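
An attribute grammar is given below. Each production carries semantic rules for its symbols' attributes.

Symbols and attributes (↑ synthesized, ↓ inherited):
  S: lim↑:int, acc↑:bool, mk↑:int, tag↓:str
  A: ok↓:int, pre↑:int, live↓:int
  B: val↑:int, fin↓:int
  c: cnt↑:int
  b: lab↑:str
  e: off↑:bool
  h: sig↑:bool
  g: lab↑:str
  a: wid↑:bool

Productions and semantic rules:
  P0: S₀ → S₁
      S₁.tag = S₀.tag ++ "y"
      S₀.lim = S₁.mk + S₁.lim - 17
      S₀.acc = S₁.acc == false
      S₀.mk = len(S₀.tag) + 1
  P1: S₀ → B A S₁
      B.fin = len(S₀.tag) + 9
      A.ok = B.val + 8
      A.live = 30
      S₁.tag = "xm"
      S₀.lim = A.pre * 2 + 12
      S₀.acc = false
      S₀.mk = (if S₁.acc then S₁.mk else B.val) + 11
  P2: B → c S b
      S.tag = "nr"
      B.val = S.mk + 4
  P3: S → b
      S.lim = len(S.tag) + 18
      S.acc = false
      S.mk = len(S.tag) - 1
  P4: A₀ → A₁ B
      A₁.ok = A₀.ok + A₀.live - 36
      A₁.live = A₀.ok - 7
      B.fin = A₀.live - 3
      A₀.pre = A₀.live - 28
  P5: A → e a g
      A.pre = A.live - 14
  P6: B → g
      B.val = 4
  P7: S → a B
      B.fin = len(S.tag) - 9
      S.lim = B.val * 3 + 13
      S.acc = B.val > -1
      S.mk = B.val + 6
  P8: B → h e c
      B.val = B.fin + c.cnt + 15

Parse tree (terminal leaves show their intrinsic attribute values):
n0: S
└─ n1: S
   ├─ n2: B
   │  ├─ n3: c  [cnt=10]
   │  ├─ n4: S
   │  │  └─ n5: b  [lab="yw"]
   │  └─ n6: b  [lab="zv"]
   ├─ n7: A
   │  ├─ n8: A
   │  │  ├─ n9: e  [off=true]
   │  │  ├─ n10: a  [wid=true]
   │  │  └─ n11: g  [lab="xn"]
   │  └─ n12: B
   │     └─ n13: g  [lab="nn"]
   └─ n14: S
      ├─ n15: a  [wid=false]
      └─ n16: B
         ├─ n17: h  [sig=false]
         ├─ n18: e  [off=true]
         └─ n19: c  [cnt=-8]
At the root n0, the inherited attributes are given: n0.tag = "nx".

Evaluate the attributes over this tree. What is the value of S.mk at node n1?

17

1. n0.tag = "nx"  [given at root]
2. n1.tag = "nxy"  [S₀.tag ++ "y"]
3. n2.fin = 12  [len(S₀.tag) + 9]
4. n3.cnt = 10  [terminal]
5. n4.tag = "nr"  ["nr"]
6. n5.lab = "yw"  [terminal]
7. n4.lim = 20  [len(S.tag) + 18]
8. n4.acc = false  [false]
9. n4.mk = 1  [len(S.tag) - 1]
10. n6.lab = "zv"  [terminal]
11. n2.val = 5  [S.mk + 4]
12. n7.ok = 13  [B.val + 8]
13. n7.live = 30  [30]
14. n8.ok = 7  [A₀.ok + A₀.live - 36]
15. n8.live = 6  [A₀.ok - 7]
16. n9.off = true  [terminal]
17. n10.wid = true  [terminal]
18. n11.lab = "xn"  [terminal]
19. n8.pre = -8  [A.live - 14]
20. n12.fin = 27  [A₀.live - 3]
21. n13.lab = "nn"  [terminal]
22. n12.val = 4  [4]
23. n7.pre = 2  [A₀.live - 28]
24. n14.tag = "xm"  ["xm"]
25. n15.wid = false  [terminal]
26. n16.fin = -7  [len(S.tag) - 9]
27. n17.sig = false  [terminal]
28. n18.off = true  [terminal]
29. n19.cnt = -8  [terminal]
30. n16.val = 0  [B.fin + c.cnt + 15]
31. n14.lim = 13  [B.val * 3 + 13]
32. n14.acc = true  [B.val > -1]
33. n14.mk = 6  [B.val + 6]
34. n1.lim = 16  [A.pre * 2 + 12]
35. n1.acc = false  [false]
36. n1.mk = 17  [(if S₁.acc then S₁.mk else B.val) + 11]
37. n0.lim = 16  [S₁.mk + S₁.lim - 17]
38. n0.acc = true  [S₁.acc == false]
39. n0.mk = 3  [len(S₀.tag) + 1]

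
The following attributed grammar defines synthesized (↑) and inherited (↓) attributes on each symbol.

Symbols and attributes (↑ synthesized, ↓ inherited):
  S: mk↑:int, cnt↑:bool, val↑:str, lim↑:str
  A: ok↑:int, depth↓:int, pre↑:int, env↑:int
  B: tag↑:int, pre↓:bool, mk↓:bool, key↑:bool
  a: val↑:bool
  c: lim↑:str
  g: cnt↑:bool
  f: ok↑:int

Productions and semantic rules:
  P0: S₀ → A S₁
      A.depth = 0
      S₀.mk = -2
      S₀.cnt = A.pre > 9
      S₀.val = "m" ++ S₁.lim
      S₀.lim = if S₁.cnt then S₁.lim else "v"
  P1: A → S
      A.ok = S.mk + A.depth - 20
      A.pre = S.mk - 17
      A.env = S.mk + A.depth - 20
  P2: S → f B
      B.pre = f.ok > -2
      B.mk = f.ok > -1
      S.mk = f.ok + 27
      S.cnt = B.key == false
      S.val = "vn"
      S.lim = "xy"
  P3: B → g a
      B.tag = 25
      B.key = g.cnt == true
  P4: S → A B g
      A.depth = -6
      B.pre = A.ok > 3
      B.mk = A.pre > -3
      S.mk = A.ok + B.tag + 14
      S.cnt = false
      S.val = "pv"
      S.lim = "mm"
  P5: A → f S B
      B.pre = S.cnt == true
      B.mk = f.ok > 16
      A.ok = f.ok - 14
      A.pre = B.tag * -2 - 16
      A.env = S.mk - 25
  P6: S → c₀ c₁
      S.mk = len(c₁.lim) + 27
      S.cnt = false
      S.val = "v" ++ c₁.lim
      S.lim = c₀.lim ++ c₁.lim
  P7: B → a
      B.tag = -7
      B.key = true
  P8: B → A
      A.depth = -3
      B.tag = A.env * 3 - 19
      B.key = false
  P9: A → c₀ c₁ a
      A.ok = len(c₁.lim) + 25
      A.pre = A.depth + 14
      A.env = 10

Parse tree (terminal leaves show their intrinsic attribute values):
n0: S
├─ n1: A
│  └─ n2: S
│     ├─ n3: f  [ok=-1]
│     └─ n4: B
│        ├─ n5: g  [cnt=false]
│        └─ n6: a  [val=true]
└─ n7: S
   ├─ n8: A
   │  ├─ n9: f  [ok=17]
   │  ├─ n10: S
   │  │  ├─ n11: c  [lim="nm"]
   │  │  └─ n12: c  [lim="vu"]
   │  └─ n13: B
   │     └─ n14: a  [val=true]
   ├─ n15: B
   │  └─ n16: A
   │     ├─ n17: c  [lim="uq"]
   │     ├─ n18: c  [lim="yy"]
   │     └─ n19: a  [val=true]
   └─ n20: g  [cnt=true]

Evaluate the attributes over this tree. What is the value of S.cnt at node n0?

false

1. n1.depth = 0  [0]
2. n3.ok = -1  [terminal]
3. n4.pre = true  [f.ok > -2]
4. n4.mk = false  [f.ok > -1]
5. n5.cnt = false  [terminal]
6. n6.val = true  [terminal]
7. n4.tag = 25  [25]
8. n4.key = false  [g.cnt == true]
9. n2.mk = 26  [f.ok + 27]
10. n2.cnt = true  [B.key == false]
11. n2.val = "vn"  ["vn"]
12. n2.lim = "xy"  ["xy"]
13. n1.ok = 6  [S.mk + A.depth - 20]
14. n1.pre = 9  [S.mk - 17]
15. n1.env = 6  [S.mk + A.depth - 20]
16. n8.depth = -6  [-6]
17. n9.ok = 17  [terminal]
18. n11.lim = "nm"  [terminal]
19. n12.lim = "vu"  [terminal]
20. n10.mk = 29  [len(c₁.lim) + 27]
21. n10.cnt = false  [false]
22. n10.val = "vvu"  ["v" ++ c₁.lim]
23. n10.lim = "nmvu"  [c₀.lim ++ c₁.lim]
24. n13.pre = false  [S.cnt == true]
25. n13.mk = true  [f.ok > 16]
26. n14.val = true  [terminal]
27. n13.tag = -7  [-7]
28. n13.key = true  [true]
29. n8.ok = 3  [f.ok - 14]
30. n8.pre = -2  [B.tag * -2 - 16]
31. n8.env = 4  [S.mk - 25]
32. n15.pre = false  [A.ok > 3]
33. n15.mk = true  [A.pre > -3]
34. n16.depth = -3  [-3]
35. n17.lim = "uq"  [terminal]
36. n18.lim = "yy"  [terminal]
37. n19.val = true  [terminal]
38. n16.ok = 27  [len(c₁.lim) + 25]
39. n16.pre = 11  [A.depth + 14]
40. n16.env = 10  [10]
41. n15.tag = 11  [A.env * 3 - 19]
42. n15.key = false  [false]
43. n20.cnt = true  [terminal]
44. n7.mk = 28  [A.ok + B.tag + 14]
45. n7.cnt = false  [false]
46. n7.val = "pv"  ["pv"]
47. n7.lim = "mm"  ["mm"]
48. n0.mk = -2  [-2]
49. n0.cnt = false  [A.pre > 9]
50. n0.val = "mmm"  ["m" ++ S₁.lim]
51. n0.lim = "v"  [if S₁.cnt then S₁.lim else "v"]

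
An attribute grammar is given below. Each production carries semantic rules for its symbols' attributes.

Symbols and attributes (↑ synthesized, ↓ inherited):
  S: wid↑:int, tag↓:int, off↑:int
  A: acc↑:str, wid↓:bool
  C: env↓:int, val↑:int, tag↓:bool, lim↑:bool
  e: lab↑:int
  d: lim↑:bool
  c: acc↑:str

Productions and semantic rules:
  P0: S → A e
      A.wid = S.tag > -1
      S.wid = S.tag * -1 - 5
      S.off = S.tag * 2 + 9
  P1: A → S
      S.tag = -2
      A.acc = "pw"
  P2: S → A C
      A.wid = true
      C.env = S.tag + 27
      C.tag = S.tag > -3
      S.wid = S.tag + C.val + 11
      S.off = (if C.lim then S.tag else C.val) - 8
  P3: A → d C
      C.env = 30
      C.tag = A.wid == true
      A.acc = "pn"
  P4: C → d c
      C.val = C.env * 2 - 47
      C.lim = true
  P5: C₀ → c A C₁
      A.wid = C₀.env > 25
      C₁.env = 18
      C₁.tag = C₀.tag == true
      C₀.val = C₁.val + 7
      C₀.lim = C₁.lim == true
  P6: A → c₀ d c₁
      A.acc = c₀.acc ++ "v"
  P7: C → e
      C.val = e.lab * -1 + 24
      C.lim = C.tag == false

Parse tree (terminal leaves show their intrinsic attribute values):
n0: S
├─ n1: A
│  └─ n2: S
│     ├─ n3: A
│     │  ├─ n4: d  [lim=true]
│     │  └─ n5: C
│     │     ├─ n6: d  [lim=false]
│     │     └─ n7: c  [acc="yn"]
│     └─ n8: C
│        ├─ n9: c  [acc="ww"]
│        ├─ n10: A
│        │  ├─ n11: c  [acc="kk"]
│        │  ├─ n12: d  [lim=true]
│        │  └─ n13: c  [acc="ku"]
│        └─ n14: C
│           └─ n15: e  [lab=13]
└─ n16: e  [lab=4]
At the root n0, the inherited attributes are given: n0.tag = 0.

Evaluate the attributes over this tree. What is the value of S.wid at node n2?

27

1. n0.tag = 0  [given at root]
2. n1.wid = true  [S.tag > -1]
3. n2.tag = -2  [-2]
4. n3.wid = true  [true]
5. n4.lim = true  [terminal]
6. n5.env = 30  [30]
7. n5.tag = true  [A.wid == true]
8. n6.lim = false  [terminal]
9. n7.acc = "yn"  [terminal]
10. n5.val = 13  [C.env * 2 - 47]
11. n5.lim = true  [true]
12. n3.acc = "pn"  ["pn"]
13. n8.env = 25  [S.tag + 27]
14. n8.tag = true  [S.tag > -3]
15. n9.acc = "ww"  [terminal]
16. n10.wid = false  [C₀.env > 25]
17. n11.acc = "kk"  [terminal]
18. n12.lim = true  [terminal]
19. n13.acc = "ku"  [terminal]
20. n10.acc = "kkv"  [c₀.acc ++ "v"]
21. n14.env = 18  [18]
22. n14.tag = true  [C₀.tag == true]
23. n15.lab = 13  [terminal]
24. n14.val = 11  [e.lab * -1 + 24]
25. n14.lim = false  [C.tag == false]
26. n8.val = 18  [C₁.val + 7]
27. n8.lim = false  [C₁.lim == true]
28. n2.wid = 27  [S.tag + C.val + 11]
29. n2.off = 10  [(if C.lim then S.tag else C.val) - 8]
30. n1.acc = "pw"  ["pw"]
31. n16.lab = 4  [terminal]
32. n0.wid = -5  [S.tag * -1 - 5]
33. n0.off = 9  [S.tag * 2 + 9]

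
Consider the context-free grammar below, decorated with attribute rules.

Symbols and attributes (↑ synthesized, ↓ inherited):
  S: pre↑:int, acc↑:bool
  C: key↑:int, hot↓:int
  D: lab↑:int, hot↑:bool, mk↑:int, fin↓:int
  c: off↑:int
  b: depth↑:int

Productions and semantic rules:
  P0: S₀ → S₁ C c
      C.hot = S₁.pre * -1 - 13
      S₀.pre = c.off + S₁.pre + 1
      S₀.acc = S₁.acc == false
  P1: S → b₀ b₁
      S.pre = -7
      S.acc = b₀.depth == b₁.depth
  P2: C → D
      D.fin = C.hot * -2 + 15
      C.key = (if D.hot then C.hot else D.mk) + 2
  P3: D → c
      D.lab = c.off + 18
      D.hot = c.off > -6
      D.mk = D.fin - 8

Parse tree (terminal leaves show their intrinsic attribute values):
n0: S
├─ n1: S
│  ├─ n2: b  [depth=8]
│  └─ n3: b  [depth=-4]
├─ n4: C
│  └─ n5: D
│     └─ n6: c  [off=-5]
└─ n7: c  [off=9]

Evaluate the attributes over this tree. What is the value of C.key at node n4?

1. n2.depth = 8  [terminal]
2. n3.depth = -4  [terminal]
3. n1.pre = -7  [-7]
4. n1.acc = false  [b₀.depth == b₁.depth]
5. n4.hot = -6  [S₁.pre * -1 - 13]
6. n5.fin = 27  [C.hot * -2 + 15]
7. n6.off = -5  [terminal]
8. n5.lab = 13  [c.off + 18]
9. n5.hot = true  [c.off > -6]
10. n5.mk = 19  [D.fin - 8]
11. n4.key = -4  [(if D.hot then C.hot else D.mk) + 2]
12. n7.off = 9  [terminal]
13. n0.pre = 3  [c.off + S₁.pre + 1]
14. n0.acc = true  [S₁.acc == false]

-4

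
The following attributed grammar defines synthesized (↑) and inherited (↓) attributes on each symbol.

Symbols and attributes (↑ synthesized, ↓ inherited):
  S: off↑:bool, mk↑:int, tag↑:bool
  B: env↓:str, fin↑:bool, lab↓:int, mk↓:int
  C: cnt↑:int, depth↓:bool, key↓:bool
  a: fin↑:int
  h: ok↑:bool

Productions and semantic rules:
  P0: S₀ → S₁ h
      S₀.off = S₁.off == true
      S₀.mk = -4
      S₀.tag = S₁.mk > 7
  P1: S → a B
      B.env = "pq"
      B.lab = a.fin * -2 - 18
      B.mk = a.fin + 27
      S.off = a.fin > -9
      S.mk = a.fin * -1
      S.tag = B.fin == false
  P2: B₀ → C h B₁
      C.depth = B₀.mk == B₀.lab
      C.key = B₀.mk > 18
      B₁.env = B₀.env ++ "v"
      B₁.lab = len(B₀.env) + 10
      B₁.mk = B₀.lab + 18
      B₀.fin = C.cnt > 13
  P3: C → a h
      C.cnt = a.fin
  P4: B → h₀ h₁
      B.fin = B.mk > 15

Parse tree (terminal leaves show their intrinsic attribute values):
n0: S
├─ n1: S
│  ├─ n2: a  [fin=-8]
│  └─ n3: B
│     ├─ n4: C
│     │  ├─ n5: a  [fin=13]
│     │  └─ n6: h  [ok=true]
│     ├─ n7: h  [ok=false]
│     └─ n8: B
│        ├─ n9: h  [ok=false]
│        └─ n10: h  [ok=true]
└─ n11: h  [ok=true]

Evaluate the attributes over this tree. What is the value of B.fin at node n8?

true

1. n2.fin = -8  [terminal]
2. n3.env = "pq"  ["pq"]
3. n3.lab = -2  [a.fin * -2 - 18]
4. n3.mk = 19  [a.fin + 27]
5. n4.depth = false  [B₀.mk == B₀.lab]
6. n4.key = true  [B₀.mk > 18]
7. n5.fin = 13  [terminal]
8. n6.ok = true  [terminal]
9. n4.cnt = 13  [a.fin]
10. n7.ok = false  [terminal]
11. n8.env = "pqv"  [B₀.env ++ "v"]
12. n8.lab = 12  [len(B₀.env) + 10]
13. n8.mk = 16  [B₀.lab + 18]
14. n9.ok = false  [terminal]
15. n10.ok = true  [terminal]
16. n8.fin = true  [B.mk > 15]
17. n3.fin = false  [C.cnt > 13]
18. n1.off = true  [a.fin > -9]
19. n1.mk = 8  [a.fin * -1]
20. n1.tag = true  [B.fin == false]
21. n11.ok = true  [terminal]
22. n0.off = true  [S₁.off == true]
23. n0.mk = -4  [-4]
24. n0.tag = true  [S₁.mk > 7]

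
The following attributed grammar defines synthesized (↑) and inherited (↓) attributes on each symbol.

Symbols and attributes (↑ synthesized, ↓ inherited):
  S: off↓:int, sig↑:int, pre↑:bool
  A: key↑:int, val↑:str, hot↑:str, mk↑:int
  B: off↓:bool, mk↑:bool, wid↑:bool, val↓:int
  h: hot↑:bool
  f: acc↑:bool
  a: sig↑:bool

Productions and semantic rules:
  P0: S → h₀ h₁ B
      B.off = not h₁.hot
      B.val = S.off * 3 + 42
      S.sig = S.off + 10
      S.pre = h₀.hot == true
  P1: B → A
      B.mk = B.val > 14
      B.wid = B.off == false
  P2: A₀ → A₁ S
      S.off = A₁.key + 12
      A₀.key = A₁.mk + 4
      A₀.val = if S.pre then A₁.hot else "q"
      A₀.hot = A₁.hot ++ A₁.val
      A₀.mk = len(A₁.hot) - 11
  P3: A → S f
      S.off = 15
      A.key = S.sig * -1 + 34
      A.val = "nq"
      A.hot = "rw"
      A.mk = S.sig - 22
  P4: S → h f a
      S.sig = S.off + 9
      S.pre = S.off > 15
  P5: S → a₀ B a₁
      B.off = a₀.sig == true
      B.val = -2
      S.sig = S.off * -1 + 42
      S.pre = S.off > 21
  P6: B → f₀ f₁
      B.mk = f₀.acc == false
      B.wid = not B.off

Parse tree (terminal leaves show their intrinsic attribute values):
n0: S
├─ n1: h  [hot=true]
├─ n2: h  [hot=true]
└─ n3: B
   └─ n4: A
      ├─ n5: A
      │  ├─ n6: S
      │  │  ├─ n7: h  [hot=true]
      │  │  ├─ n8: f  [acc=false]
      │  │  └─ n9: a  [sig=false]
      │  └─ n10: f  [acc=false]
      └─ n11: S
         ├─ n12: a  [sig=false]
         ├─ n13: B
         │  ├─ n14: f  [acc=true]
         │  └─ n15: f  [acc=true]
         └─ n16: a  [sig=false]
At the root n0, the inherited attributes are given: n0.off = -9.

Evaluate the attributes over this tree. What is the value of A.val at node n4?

"rw"

1. n0.off = -9  [given at root]
2. n1.hot = true  [terminal]
3. n2.hot = true  [terminal]
4. n3.off = false  [not h₁.hot]
5. n3.val = 15  [S.off * 3 + 42]
6. n6.off = 15  [15]
7. n7.hot = true  [terminal]
8. n8.acc = false  [terminal]
9. n9.sig = false  [terminal]
10. n6.sig = 24  [S.off + 9]
11. n6.pre = false  [S.off > 15]
12. n10.acc = false  [terminal]
13. n5.key = 10  [S.sig * -1 + 34]
14. n5.val = "nq"  ["nq"]
15. n5.hot = "rw"  ["rw"]
16. n5.mk = 2  [S.sig - 22]
17. n11.off = 22  [A₁.key + 12]
18. n12.sig = false  [terminal]
19. n13.off = false  [a₀.sig == true]
20. n13.val = -2  [-2]
21. n14.acc = true  [terminal]
22. n15.acc = true  [terminal]
23. n13.mk = false  [f₀.acc == false]
24. n13.wid = true  [not B.off]
25. n16.sig = false  [terminal]
26. n11.sig = 20  [S.off * -1 + 42]
27. n11.pre = true  [S.off > 21]
28. n4.key = 6  [A₁.mk + 4]
29. n4.val = "rw"  [if S.pre then A₁.hot else "q"]
30. n4.hot = "rwnq"  [A₁.hot ++ A₁.val]
31. n4.mk = -9  [len(A₁.hot) - 11]
32. n3.mk = true  [B.val > 14]
33. n3.wid = true  [B.off == false]
34. n0.sig = 1  [S.off + 10]
35. n0.pre = true  [h₀.hot == true]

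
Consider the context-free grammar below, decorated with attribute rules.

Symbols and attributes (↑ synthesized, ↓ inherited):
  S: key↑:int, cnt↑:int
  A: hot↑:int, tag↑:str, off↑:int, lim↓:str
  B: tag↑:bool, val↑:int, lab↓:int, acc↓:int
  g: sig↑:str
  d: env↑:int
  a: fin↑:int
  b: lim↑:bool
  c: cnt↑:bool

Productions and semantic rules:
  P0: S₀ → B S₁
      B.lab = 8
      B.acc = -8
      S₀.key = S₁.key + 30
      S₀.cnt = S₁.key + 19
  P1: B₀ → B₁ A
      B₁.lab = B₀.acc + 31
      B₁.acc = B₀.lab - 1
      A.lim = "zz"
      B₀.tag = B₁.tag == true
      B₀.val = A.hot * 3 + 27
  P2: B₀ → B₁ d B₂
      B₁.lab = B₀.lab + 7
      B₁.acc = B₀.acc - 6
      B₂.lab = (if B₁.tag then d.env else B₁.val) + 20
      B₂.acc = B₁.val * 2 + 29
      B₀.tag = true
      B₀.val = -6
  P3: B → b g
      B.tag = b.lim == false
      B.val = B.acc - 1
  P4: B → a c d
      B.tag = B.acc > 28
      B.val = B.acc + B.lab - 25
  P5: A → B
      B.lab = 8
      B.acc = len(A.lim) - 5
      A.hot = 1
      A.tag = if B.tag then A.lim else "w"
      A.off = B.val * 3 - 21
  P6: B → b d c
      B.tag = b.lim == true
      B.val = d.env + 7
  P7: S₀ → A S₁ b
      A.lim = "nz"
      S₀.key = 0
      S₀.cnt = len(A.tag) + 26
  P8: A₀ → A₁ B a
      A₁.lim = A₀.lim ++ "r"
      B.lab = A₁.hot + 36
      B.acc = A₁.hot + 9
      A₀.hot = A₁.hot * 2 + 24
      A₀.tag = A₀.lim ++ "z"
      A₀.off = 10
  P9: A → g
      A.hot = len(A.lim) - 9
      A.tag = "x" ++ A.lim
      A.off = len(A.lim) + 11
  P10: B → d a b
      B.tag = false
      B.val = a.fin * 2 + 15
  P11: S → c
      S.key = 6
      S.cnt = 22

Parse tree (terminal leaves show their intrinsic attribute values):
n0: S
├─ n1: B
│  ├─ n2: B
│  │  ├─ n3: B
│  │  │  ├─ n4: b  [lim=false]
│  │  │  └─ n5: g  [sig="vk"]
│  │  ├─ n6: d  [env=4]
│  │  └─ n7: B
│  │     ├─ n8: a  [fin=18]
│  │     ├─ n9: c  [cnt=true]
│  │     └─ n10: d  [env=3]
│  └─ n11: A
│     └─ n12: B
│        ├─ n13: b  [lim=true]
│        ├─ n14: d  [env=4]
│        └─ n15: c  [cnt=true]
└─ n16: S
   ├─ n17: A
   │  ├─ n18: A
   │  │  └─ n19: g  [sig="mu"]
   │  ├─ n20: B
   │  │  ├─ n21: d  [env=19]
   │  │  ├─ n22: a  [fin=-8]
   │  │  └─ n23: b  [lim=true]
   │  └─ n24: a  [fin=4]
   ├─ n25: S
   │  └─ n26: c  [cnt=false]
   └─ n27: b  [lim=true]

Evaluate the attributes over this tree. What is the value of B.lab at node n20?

1. n1.lab = 8  [8]
2. n1.acc = -8  [-8]
3. n2.lab = 23  [B₀.acc + 31]
4. n2.acc = 7  [B₀.lab - 1]
5. n3.lab = 30  [B₀.lab + 7]
6. n3.acc = 1  [B₀.acc - 6]
7. n4.lim = false  [terminal]
8. n5.sig = "vk"  [terminal]
9. n3.tag = true  [b.lim == false]
10. n3.val = 0  [B.acc - 1]
11. n6.env = 4  [terminal]
12. n7.lab = 24  [(if B₁.tag then d.env else B₁.val) + 20]
13. n7.acc = 29  [B₁.val * 2 + 29]
14. n8.fin = 18  [terminal]
15. n9.cnt = true  [terminal]
16. n10.env = 3  [terminal]
17. n7.tag = true  [B.acc > 28]
18. n7.val = 28  [B.acc + B.lab - 25]
19. n2.tag = true  [true]
20. n2.val = -6  [-6]
21. n11.lim = "zz"  ["zz"]
22. n12.lab = 8  [8]
23. n12.acc = -3  [len(A.lim) - 5]
24. n13.lim = true  [terminal]
25. n14.env = 4  [terminal]
26. n15.cnt = true  [terminal]
27. n12.tag = true  [b.lim == true]
28. n12.val = 11  [d.env + 7]
29. n11.hot = 1  [1]
30. n11.tag = "zz"  [if B.tag then A.lim else "w"]
31. n11.off = 12  [B.val * 3 - 21]
32. n1.tag = true  [B₁.tag == true]
33. n1.val = 30  [A.hot * 3 + 27]
34. n17.lim = "nz"  ["nz"]
35. n18.lim = "nzr"  [A₀.lim ++ "r"]
36. n19.sig = "mu"  [terminal]
37. n18.hot = -6  [len(A.lim) - 9]
38. n18.tag = "xnzr"  ["x" ++ A.lim]
39. n18.off = 14  [len(A.lim) + 11]
40. n20.lab = 30  [A₁.hot + 36]
41. n20.acc = 3  [A₁.hot + 9]
42. n21.env = 19  [terminal]
43. n22.fin = -8  [terminal]
44. n23.lim = true  [terminal]
45. n20.tag = false  [false]
46. n20.val = -1  [a.fin * 2 + 15]
47. n24.fin = 4  [terminal]
48. n17.hot = 12  [A₁.hot * 2 + 24]
49. n17.tag = "nzz"  [A₀.lim ++ "z"]
50. n17.off = 10  [10]
51. n26.cnt = false  [terminal]
52. n25.key = 6  [6]
53. n25.cnt = 22  [22]
54. n27.lim = true  [terminal]
55. n16.key = 0  [0]
56. n16.cnt = 29  [len(A.tag) + 26]
57. n0.key = 30  [S₁.key + 30]
58. n0.cnt = 19  [S₁.key + 19]

30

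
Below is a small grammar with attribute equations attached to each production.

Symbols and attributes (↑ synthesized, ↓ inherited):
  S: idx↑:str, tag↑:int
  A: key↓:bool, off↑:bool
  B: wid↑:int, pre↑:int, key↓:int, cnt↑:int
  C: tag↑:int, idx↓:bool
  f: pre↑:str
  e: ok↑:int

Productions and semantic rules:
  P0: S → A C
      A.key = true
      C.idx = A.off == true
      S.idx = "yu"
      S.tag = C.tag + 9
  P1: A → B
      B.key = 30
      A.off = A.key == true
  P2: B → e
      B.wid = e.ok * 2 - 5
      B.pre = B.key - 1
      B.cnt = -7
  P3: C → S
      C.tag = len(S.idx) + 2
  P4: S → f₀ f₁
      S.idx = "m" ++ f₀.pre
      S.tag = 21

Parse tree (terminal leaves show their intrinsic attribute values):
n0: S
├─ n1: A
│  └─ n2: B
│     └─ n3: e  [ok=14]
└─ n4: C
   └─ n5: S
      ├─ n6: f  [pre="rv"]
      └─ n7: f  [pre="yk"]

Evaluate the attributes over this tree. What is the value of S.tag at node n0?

14

1. n1.key = true  [true]
2. n2.key = 30  [30]
3. n3.ok = 14  [terminal]
4. n2.wid = 23  [e.ok * 2 - 5]
5. n2.pre = 29  [B.key - 1]
6. n2.cnt = -7  [-7]
7. n1.off = true  [A.key == true]
8. n4.idx = true  [A.off == true]
9. n6.pre = "rv"  [terminal]
10. n7.pre = "yk"  [terminal]
11. n5.idx = "mrv"  ["m" ++ f₀.pre]
12. n5.tag = 21  [21]
13. n4.tag = 5  [len(S.idx) + 2]
14. n0.idx = "yu"  ["yu"]
15. n0.tag = 14  [C.tag + 9]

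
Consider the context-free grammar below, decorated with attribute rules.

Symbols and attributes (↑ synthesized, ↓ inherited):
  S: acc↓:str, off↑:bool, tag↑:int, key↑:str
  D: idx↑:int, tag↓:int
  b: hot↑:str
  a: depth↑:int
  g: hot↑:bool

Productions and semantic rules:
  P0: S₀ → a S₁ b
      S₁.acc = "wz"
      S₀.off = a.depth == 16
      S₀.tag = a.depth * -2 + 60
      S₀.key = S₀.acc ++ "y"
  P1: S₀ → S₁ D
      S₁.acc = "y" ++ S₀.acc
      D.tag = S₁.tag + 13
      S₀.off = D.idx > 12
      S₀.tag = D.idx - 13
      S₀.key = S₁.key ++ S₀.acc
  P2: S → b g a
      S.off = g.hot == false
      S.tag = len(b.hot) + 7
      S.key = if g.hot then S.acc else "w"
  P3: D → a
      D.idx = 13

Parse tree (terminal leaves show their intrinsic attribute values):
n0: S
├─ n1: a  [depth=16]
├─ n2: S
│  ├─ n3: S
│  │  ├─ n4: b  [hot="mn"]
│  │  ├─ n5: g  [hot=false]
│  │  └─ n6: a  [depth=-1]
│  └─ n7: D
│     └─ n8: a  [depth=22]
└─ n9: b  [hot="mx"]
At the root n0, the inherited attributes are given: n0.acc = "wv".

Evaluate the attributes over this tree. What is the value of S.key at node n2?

1. n0.acc = "wv"  [given at root]
2. n1.depth = 16  [terminal]
3. n2.acc = "wz"  ["wz"]
4. n3.acc = "ywz"  ["y" ++ S₀.acc]
5. n4.hot = "mn"  [terminal]
6. n5.hot = false  [terminal]
7. n6.depth = -1  [terminal]
8. n3.off = true  [g.hot == false]
9. n3.tag = 9  [len(b.hot) + 7]
10. n3.key = "w"  [if g.hot then S.acc else "w"]
11. n7.tag = 22  [S₁.tag + 13]
12. n8.depth = 22  [terminal]
13. n7.idx = 13  [13]
14. n2.off = true  [D.idx > 12]
15. n2.tag = 0  [D.idx - 13]
16. n2.key = "wwz"  [S₁.key ++ S₀.acc]
17. n9.hot = "mx"  [terminal]
18. n0.off = true  [a.depth == 16]
19. n0.tag = 28  [a.depth * -2 + 60]
20. n0.key = "wvy"  [S₀.acc ++ "y"]

"wwz"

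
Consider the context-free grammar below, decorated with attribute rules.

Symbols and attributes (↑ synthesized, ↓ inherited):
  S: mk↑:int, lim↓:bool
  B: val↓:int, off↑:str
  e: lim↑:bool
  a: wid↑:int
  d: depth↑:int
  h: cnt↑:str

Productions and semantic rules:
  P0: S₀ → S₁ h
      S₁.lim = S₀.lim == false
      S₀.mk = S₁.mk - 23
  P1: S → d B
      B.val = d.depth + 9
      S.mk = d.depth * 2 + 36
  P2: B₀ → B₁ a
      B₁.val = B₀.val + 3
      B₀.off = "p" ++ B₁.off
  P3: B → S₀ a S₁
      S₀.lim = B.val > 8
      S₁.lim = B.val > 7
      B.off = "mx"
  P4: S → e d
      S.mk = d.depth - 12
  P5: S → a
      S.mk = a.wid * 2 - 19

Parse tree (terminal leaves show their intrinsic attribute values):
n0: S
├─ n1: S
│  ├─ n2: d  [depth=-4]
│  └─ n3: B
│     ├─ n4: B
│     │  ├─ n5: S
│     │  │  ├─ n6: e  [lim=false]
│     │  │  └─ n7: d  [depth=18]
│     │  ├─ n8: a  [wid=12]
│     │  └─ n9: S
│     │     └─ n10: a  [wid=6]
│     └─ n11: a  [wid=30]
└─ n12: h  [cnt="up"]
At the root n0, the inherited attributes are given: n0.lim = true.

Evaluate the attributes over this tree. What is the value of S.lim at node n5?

false

1. n0.lim = true  [given at root]
2. n1.lim = false  [S₀.lim == false]
3. n2.depth = -4  [terminal]
4. n3.val = 5  [d.depth + 9]
5. n4.val = 8  [B₀.val + 3]
6. n5.lim = false  [B.val > 8]
7. n6.lim = false  [terminal]
8. n7.depth = 18  [terminal]
9. n5.mk = 6  [d.depth - 12]
10. n8.wid = 12  [terminal]
11. n9.lim = true  [B.val > 7]
12. n10.wid = 6  [terminal]
13. n9.mk = -7  [a.wid * 2 - 19]
14. n4.off = "mx"  ["mx"]
15. n11.wid = 30  [terminal]
16. n3.off = "pmx"  ["p" ++ B₁.off]
17. n1.mk = 28  [d.depth * 2 + 36]
18. n12.cnt = "up"  [terminal]
19. n0.mk = 5  [S₁.mk - 23]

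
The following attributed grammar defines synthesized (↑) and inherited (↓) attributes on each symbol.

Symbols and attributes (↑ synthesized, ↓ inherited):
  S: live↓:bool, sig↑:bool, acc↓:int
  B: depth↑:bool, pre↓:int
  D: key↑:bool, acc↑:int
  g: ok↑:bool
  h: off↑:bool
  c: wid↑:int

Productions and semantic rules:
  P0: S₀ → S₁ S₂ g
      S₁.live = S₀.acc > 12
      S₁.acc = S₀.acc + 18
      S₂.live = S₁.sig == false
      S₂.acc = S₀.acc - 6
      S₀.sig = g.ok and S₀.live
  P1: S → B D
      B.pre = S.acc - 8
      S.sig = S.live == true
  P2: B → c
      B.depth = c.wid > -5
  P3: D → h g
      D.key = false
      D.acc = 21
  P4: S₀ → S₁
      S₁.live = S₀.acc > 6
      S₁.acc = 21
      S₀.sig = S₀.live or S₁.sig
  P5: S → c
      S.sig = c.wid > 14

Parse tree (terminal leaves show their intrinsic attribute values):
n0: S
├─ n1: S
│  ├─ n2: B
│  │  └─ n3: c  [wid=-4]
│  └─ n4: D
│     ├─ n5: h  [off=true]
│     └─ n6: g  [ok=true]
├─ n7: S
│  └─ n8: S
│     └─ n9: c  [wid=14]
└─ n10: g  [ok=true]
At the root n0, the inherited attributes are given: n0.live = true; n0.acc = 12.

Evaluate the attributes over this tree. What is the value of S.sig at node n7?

1. n0.live = true  [given at root]
2. n0.acc = 12  [given at root]
3. n1.live = false  [S₀.acc > 12]
4. n1.acc = 30  [S₀.acc + 18]
5. n2.pre = 22  [S.acc - 8]
6. n3.wid = -4  [terminal]
7. n2.depth = true  [c.wid > -5]
8. n5.off = true  [terminal]
9. n6.ok = true  [terminal]
10. n4.key = false  [false]
11. n4.acc = 21  [21]
12. n1.sig = false  [S.live == true]
13. n7.live = true  [S₁.sig == false]
14. n7.acc = 6  [S₀.acc - 6]
15. n8.live = false  [S₀.acc > 6]
16. n8.acc = 21  [21]
17. n9.wid = 14  [terminal]
18. n8.sig = false  [c.wid > 14]
19. n7.sig = true  [S₀.live or S₁.sig]
20. n10.ok = true  [terminal]
21. n0.sig = true  [g.ok and S₀.live]

true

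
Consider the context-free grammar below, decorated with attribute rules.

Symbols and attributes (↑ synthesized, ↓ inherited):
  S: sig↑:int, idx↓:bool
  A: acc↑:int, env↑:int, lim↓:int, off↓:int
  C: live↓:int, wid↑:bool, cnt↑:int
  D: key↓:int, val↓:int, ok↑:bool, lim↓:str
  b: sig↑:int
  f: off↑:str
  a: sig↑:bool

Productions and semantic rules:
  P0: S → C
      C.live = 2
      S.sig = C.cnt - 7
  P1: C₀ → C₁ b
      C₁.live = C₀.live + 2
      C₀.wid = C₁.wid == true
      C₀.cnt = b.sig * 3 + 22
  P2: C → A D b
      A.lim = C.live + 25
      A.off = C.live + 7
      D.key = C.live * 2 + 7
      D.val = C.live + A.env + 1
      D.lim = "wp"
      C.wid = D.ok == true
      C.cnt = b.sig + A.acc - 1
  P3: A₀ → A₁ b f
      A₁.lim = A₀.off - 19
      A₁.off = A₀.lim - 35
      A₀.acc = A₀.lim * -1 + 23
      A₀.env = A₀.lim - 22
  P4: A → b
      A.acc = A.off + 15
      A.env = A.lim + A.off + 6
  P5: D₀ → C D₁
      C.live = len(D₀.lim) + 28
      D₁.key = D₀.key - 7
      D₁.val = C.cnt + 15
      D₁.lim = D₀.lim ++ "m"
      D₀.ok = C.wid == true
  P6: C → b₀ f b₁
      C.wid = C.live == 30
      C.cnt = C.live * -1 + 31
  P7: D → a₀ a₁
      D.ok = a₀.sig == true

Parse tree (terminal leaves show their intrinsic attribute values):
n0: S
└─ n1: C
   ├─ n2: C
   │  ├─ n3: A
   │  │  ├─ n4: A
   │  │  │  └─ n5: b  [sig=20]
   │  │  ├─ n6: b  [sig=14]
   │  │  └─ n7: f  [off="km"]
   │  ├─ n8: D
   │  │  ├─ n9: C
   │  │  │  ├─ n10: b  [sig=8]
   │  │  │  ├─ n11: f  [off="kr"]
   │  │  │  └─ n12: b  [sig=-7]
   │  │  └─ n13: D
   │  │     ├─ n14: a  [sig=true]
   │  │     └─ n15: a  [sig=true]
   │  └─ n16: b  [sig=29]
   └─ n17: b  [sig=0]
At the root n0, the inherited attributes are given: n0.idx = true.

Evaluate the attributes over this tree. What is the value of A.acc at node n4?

9

1. n0.idx = true  [given at root]
2. n1.live = 2  [2]
3. n2.live = 4  [C₀.live + 2]
4. n3.lim = 29  [C.live + 25]
5. n3.off = 11  [C.live + 7]
6. n4.lim = -8  [A₀.off - 19]
7. n4.off = -6  [A₀.lim - 35]
8. n5.sig = 20  [terminal]
9. n4.acc = 9  [A.off + 15]
10. n4.env = -8  [A.lim + A.off + 6]
11. n6.sig = 14  [terminal]
12. n7.off = "km"  [terminal]
13. n3.acc = -6  [A₀.lim * -1 + 23]
14. n3.env = 7  [A₀.lim - 22]
15. n8.key = 15  [C.live * 2 + 7]
16. n8.val = 12  [C.live + A.env + 1]
17. n8.lim = "wp"  ["wp"]
18. n9.live = 30  [len(D₀.lim) + 28]
19. n10.sig = 8  [terminal]
20. n11.off = "kr"  [terminal]
21. n12.sig = -7  [terminal]
22. n9.wid = true  [C.live == 30]
23. n9.cnt = 1  [C.live * -1 + 31]
24. n13.key = 8  [D₀.key - 7]
25. n13.val = 16  [C.cnt + 15]
26. n13.lim = "wpm"  [D₀.lim ++ "m"]
27. n14.sig = true  [terminal]
28. n15.sig = true  [terminal]
29. n13.ok = true  [a₀.sig == true]
30. n8.ok = true  [C.wid == true]
31. n16.sig = 29  [terminal]
32. n2.wid = true  [D.ok == true]
33. n2.cnt = 22  [b.sig + A.acc - 1]
34. n17.sig = 0  [terminal]
35. n1.wid = true  [C₁.wid == true]
36. n1.cnt = 22  [b.sig * 3 + 22]
37. n0.sig = 15  [C.cnt - 7]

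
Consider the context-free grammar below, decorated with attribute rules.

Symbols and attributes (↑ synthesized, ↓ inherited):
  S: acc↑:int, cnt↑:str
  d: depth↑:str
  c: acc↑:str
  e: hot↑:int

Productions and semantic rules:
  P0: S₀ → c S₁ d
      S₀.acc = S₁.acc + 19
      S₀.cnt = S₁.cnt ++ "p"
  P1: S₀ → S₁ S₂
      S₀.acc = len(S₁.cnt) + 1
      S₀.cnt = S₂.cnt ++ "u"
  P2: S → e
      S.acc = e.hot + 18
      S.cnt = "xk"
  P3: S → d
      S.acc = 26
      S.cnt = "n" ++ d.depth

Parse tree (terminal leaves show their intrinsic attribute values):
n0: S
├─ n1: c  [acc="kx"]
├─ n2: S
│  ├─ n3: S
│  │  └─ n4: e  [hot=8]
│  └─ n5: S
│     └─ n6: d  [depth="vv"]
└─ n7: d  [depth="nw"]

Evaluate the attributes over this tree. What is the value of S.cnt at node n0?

1. n1.acc = "kx"  [terminal]
2. n4.hot = 8  [terminal]
3. n3.acc = 26  [e.hot + 18]
4. n3.cnt = "xk"  ["xk"]
5. n6.depth = "vv"  [terminal]
6. n5.acc = 26  [26]
7. n5.cnt = "nvv"  ["n" ++ d.depth]
8. n2.acc = 3  [len(S₁.cnt) + 1]
9. n2.cnt = "nvvu"  [S₂.cnt ++ "u"]
10. n7.depth = "nw"  [terminal]
11. n0.acc = 22  [S₁.acc + 19]
12. n0.cnt = "nvvup"  [S₁.cnt ++ "p"]

"nvvup"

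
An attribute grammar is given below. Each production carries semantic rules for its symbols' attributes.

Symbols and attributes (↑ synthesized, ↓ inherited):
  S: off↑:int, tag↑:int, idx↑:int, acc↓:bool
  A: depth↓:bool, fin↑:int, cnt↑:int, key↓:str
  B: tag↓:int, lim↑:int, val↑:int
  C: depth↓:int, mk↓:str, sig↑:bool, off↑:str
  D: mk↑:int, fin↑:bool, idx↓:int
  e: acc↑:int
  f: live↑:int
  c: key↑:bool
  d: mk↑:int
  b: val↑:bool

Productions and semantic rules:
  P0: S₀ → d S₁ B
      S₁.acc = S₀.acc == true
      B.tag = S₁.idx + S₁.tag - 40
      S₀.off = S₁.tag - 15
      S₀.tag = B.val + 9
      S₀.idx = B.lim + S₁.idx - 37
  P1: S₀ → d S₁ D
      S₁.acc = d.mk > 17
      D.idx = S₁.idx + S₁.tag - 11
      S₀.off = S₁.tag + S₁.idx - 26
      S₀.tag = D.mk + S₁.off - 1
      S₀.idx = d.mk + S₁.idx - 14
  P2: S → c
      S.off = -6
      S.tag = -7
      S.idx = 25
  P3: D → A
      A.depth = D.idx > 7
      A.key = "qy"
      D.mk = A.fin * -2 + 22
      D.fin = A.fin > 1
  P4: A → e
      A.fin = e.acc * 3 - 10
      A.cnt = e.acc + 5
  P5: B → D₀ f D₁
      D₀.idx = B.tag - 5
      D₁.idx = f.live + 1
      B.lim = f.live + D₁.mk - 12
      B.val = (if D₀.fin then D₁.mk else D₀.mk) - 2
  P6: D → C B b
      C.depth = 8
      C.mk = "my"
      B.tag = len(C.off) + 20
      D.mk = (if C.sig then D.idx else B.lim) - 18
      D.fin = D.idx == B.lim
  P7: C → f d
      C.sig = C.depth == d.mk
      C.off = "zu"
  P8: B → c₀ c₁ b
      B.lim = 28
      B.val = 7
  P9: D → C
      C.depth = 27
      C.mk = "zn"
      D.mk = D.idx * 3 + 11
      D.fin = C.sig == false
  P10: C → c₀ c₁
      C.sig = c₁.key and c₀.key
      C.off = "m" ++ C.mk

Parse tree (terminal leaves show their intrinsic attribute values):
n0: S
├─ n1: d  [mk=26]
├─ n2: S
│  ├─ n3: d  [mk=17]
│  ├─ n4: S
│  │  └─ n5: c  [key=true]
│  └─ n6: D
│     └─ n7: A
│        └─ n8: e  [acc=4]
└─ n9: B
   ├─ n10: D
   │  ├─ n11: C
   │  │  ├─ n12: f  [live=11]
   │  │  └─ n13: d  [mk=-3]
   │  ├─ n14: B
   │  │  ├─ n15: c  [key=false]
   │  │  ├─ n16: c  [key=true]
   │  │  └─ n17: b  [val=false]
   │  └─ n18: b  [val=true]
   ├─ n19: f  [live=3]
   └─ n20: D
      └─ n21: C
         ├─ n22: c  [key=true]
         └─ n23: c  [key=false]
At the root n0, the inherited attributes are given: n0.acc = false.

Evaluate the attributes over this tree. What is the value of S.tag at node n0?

1. n0.acc = false  [given at root]
2. n1.mk = 26  [terminal]
3. n2.acc = false  [S₀.acc == true]
4. n3.mk = 17  [terminal]
5. n4.acc = false  [d.mk > 17]
6. n5.key = true  [terminal]
7. n4.off = -6  [-6]
8. n4.tag = -7  [-7]
9. n4.idx = 25  [25]
10. n6.idx = 7  [S₁.idx + S₁.tag - 11]
11. n7.depth = false  [D.idx > 7]
12. n7.key = "qy"  ["qy"]
13. n8.acc = 4  [terminal]
14. n7.fin = 2  [e.acc * 3 - 10]
15. n7.cnt = 9  [e.acc + 5]
16. n6.mk = 18  [A.fin * -2 + 22]
17. n6.fin = true  [A.fin > 1]
18. n2.off = -8  [S₁.tag + S₁.idx - 26]
19. n2.tag = 11  [D.mk + S₁.off - 1]
20. n2.idx = 28  [d.mk + S₁.idx - 14]
21. n9.tag = -1  [S₁.idx + S₁.tag - 40]
22. n10.idx = -6  [B.tag - 5]
23. n11.depth = 8  [8]
24. n11.mk = "my"  ["my"]
25. n12.live = 11  [terminal]
26. n13.mk = -3  [terminal]
27. n11.sig = false  [C.depth == d.mk]
28. n11.off = "zu"  ["zu"]
29. n14.tag = 22  [len(C.off) + 20]
30. n15.key = false  [terminal]
31. n16.key = true  [terminal]
32. n17.val = false  [terminal]
33. n14.lim = 28  [28]
34. n14.val = 7  [7]
35. n18.val = true  [terminal]
36. n10.mk = 10  [(if C.sig then D.idx else B.lim) - 18]
37. n10.fin = false  [D.idx == B.lim]
38. n19.live = 3  [terminal]
39. n20.idx = 4  [f.live + 1]
40. n21.depth = 27  [27]
41. n21.mk = "zn"  ["zn"]
42. n22.key = true  [terminal]
43. n23.key = false  [terminal]
44. n21.sig = false  [c₁.key and c₀.key]
45. n21.off = "mzn"  ["m" ++ C.mk]
46. n20.mk = 23  [D.idx * 3 + 11]
47. n20.fin = true  [C.sig == false]
48. n9.lim = 14  [f.live + D₁.mk - 12]
49. n9.val = 8  [(if D₀.fin then D₁.mk else D₀.mk) - 2]
50. n0.off = -4  [S₁.tag - 15]
51. n0.tag = 17  [B.val + 9]
52. n0.idx = 5  [B.lim + S₁.idx - 37]

17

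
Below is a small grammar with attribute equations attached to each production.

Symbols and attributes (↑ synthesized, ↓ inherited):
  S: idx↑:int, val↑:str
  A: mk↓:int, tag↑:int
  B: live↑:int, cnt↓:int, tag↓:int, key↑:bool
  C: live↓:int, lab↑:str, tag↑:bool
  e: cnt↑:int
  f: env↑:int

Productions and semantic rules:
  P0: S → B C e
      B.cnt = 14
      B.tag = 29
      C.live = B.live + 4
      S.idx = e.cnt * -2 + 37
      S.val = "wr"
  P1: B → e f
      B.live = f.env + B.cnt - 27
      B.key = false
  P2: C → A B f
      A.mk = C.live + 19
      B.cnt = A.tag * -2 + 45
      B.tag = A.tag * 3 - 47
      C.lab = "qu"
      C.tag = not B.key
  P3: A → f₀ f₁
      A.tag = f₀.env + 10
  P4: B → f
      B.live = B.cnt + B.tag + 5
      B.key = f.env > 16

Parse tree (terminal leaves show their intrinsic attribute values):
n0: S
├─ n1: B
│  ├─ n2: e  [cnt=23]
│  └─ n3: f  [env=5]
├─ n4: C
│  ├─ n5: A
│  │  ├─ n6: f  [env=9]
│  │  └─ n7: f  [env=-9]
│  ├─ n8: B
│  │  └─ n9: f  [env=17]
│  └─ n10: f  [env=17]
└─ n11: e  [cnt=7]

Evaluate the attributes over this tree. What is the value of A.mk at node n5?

1. n1.cnt = 14  [14]
2. n1.tag = 29  [29]
3. n2.cnt = 23  [terminal]
4. n3.env = 5  [terminal]
5. n1.live = -8  [f.env + B.cnt - 27]
6. n1.key = false  [false]
7. n4.live = -4  [B.live + 4]
8. n5.mk = 15  [C.live + 19]
9. n6.env = 9  [terminal]
10. n7.env = -9  [terminal]
11. n5.tag = 19  [f₀.env + 10]
12. n8.cnt = 7  [A.tag * -2 + 45]
13. n8.tag = 10  [A.tag * 3 - 47]
14. n9.env = 17  [terminal]
15. n8.live = 22  [B.cnt + B.tag + 5]
16. n8.key = true  [f.env > 16]
17. n10.env = 17  [terminal]
18. n4.lab = "qu"  ["qu"]
19. n4.tag = false  [not B.key]
20. n11.cnt = 7  [terminal]
21. n0.idx = 23  [e.cnt * -2 + 37]
22. n0.val = "wr"  ["wr"]

15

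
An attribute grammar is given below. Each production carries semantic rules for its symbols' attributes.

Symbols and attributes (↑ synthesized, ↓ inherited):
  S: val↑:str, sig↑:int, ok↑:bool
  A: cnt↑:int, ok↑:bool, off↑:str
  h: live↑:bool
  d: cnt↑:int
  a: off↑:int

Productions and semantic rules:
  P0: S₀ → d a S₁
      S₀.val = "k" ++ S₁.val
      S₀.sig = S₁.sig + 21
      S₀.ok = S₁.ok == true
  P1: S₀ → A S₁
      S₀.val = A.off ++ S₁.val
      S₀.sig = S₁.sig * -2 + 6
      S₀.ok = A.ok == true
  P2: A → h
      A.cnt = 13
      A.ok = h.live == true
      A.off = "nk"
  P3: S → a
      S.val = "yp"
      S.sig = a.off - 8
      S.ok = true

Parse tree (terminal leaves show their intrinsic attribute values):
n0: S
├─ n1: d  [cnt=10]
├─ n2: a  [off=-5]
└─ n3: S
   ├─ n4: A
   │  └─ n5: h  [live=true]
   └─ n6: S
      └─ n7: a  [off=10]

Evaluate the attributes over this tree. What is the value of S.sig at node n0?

23

1. n1.cnt = 10  [terminal]
2. n2.off = -5  [terminal]
3. n5.live = true  [terminal]
4. n4.cnt = 13  [13]
5. n4.ok = true  [h.live == true]
6. n4.off = "nk"  ["nk"]
7. n7.off = 10  [terminal]
8. n6.val = "yp"  ["yp"]
9. n6.sig = 2  [a.off - 8]
10. n6.ok = true  [true]
11. n3.val = "nkyp"  [A.off ++ S₁.val]
12. n3.sig = 2  [S₁.sig * -2 + 6]
13. n3.ok = true  [A.ok == true]
14. n0.val = "knkyp"  ["k" ++ S₁.val]
15. n0.sig = 23  [S₁.sig + 21]
16. n0.ok = true  [S₁.ok == true]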